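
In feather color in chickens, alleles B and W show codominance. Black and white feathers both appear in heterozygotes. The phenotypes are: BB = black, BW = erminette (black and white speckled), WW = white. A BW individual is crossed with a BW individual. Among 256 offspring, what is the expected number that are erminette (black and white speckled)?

Punnett square for BW × BW:
Offspring genotypes: 1 BB, 2 BW, 1 WW
Phenotype counts: 1 black, 2 erminette (black and white speckled), 1 white
erminette (black and white speckled): 2 out of 4 → fraction 1/2
Expected count = 1/2 × 256 = 128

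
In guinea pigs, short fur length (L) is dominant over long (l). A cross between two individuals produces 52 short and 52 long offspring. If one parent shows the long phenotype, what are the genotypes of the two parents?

Observed offspring: 52 short, 52 long
The observed ratio simplifies to 1:1. One parent shows long, so its genotype must be ll. A 1:1 offspring split requires the other parent to be heterozygous (Ll).
Parent genotypes: ll × Ll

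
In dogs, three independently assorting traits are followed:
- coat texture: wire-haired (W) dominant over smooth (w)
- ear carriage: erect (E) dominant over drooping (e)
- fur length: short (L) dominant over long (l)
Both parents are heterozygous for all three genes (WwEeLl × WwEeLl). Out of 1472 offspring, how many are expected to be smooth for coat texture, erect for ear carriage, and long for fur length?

Trihybrid cross: WwEeLl × WwEeLl
Each trait segregates independently with a 3:1 phenotypic ratio, so each gene contributes 3/4 (dominant) or 1/4 (recessive).
Target: smooth (coat texture), erect (ear carriage), long (fur length)
Probability = product of independent per-trait probabilities
= 1/4 × 3/4 × 1/4 = 3/64
Expected count = 3/64 × 1472 = 69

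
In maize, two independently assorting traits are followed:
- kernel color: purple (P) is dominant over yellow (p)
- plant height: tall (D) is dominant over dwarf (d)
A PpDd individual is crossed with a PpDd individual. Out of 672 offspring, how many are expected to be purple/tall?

Dihybrid cross PpDd × PpDd — consider each gene separately:
kernel color: Pp × Pp → 1 PP, 2 Pp, 1 pp → 3 P_ : 1 pp (out of 4)
plant height: Dd × Dd → 1 DD, 2 Dd, 1 dd → 3 D_ : 1 dd (out of 4)
Combine (counts out of 4 × 4 = 16): purple/tall (P_D_) = 3×3 = 9; purple/dwarf (P_dd) = 3×1 = 3; yellow/tall (ppD_) = 1×3 = 3; yellow/dwarf (ppdd) = 1×1 = 1
Phenotype counts (out of 16): 9 purple/tall, 3 purple/dwarf, 3 yellow/tall, 1 yellow/dwarf
purple/tall: 9 out of 16 → fraction 9/16
Expected count = 9/16 × 672 = 378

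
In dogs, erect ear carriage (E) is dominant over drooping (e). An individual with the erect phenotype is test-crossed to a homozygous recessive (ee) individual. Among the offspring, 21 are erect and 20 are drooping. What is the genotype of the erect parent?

Test cross: ? × ee
Offspring: 21 erect, 20 drooping — approximately 1:1.
A 1:1 ratio in a test cross indicates the unknown parent is heterozygous (Ee).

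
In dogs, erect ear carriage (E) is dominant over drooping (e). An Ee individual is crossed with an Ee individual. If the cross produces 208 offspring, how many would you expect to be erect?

Punnett square for Ee × Ee:
Offspring genotypes: 1 EE, 2 Ee, 1 ee
erect: 3, drooping: 1
erect: 3 out of 4 → fraction 3/4
Expected count = 3/4 × 208 = 156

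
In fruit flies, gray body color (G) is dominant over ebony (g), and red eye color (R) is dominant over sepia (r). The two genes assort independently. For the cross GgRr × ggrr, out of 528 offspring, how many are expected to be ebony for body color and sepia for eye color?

Dihybrid cross GgRr × ggrr — consider each gene separately:
body color: Gg × gg → 2 Gg, 2 gg → 2 G_ : 2 gg (out of 4)
eye color: Rr × rr → 2 Rr, 2 rr → 2 R_ : 2 rr (out of 4)
Looking for: ebony (gg) and sepia (rr)
P(ebony) = 2/4, P(sepia) = 2/4
P(both) = 2/4 × 2/4 = 4/16 = 1/4
Expected count = 1/4 × 528 = 132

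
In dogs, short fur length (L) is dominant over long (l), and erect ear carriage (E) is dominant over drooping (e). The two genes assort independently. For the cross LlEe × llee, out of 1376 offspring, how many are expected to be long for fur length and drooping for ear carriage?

Dihybrid cross LlEe × llee — consider each gene separately:
fur length: Ll × ll → 2 Ll, 2 ll → 2 L_ : 2 ll (out of 4)
ear carriage: Ee × ee → 2 Ee, 2 ee → 2 E_ : 2 ee (out of 4)
Looking for: long (ll) and drooping (ee)
P(long) = 2/4, P(drooping) = 2/4
P(both) = 2/4 × 2/4 = 4/16 = 1/4
Expected count = 1/4 × 1376 = 344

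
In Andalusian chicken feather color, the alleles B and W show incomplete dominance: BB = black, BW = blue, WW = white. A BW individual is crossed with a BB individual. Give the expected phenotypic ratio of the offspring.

Punnett square for BW × BB:
Offspring genotypes: 2 BB, 2 BW
Phenotype counts: 2 black, 2 blue
Ratio: 1 black : 1 blue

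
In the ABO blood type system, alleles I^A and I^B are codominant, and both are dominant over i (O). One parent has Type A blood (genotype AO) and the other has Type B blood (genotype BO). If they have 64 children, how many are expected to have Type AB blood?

Cross: AO × BO
Possible offspring genotypes: 1 AB, 1 AO, 1 BO, 1 OO
Blood type counts: 1 Type AB, 1 Type A, 1 Type B, 1 Type O
Probability of Type AB: 1/4
Expected count = 1/4 × 64 = 16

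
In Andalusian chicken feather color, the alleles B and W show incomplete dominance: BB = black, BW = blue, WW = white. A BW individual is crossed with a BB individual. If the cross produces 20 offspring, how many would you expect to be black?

Punnett square for BW × BB:
Offspring genotypes: 2 BB, 2 BW
Phenotype counts: 2 black, 2 blue
black: 2 out of 4 → fraction 1/2
Expected count = 1/2 × 20 = 10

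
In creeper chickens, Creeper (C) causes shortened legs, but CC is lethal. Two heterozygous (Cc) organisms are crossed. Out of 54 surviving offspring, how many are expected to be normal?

Cross: Cc × Cc
Punnett square offspring (before lethality): 1 CC, 2 Cc, 1 cc
The CC genotype is lethal (embryos die); surviving offspring: 2 Cc, 1 cc
normal: 1 out of 3 → fraction 1/3
Expected count = 1/3 × 54 = 18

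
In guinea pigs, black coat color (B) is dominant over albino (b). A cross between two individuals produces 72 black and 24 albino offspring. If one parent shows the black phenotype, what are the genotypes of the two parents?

Observed offspring: 72 black, 24 albino
The observed ratio simplifies to 3:1. Albino (bb) offspring appear, so each parent must contribute one b allele. The parent stated to show black carries B, so it is Bb. The other parent is then either Bb or bb: Bb × bb would give a 1:1 split, whereas Bb × Bb gives 3:1 — matching the data. So both parents are heterozygous (Bb × Bb).
Parent genotypes: Bb × Bb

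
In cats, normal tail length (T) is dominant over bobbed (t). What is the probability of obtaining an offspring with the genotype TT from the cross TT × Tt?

Punnett square for TT × Tt:
Offspring genotypes: 2 TT, 2 Tt
Total offspring: 4
Count with target: 2
Probability: 2/4 = 1/2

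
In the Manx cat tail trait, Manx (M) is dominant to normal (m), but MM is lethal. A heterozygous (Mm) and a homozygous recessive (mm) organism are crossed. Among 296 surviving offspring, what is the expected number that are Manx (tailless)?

Cross: Mm × mm
Punnett square offspring (before lethality): 2 Mm, 2 mm
No MM offspring are produced in this cross.
Manx (tailless): 2 out of 4 → fraction 1/2
Expected count = 1/2 × 296 = 148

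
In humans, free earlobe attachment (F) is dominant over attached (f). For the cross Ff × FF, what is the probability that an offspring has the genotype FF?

Punnett square for Ff × FF:
Offspring genotypes: 2 FF, 2 Ff
Total offspring: 4
Count with target: 2
Probability: 2/4 = 1/2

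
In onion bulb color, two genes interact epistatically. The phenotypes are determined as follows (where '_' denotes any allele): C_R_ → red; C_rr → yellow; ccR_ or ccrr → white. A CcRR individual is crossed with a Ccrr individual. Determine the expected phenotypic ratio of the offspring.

Cross: CcRR × Ccrr — consider each gene separately:
C gene: Cc × Cc → 1 CC, 2 Cc, 1 cc → 3 C_ : 1 cc (out of 4)
R gene: RR × rr → 4 Rr → 4 R_ (out of 4)
Genotype classes (out of 4 × 4 = 16): C_R_ = 3×4 = 12; ccR_ = 1×4 = 4
Apply the phenotype rules: C_R_ (12) → red; ccR_ (4) → white
Phenotype counts (out of 16): 12 red, 4 white
Ratio: 3 red : 1 white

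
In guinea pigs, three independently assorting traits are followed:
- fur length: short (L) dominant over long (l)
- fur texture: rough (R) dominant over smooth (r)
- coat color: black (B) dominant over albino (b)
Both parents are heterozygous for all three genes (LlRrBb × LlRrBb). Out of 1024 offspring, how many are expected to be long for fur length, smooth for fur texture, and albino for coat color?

Trihybrid cross: LlRrBb × LlRrBb
Each trait segregates independently with a 3:1 phenotypic ratio, so each gene contributes 3/4 (dominant) or 1/4 (recessive).
Target: long (fur length), smooth (fur texture), albino (coat color)
Probability = product of independent per-trait probabilities
= 1/4 × 1/4 × 1/4 = 1/64
Expected count = 1/64 × 1024 = 16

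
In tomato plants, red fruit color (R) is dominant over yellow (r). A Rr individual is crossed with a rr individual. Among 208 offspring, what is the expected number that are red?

Punnett square for Rr × rr:
Offspring genotypes: 2 Rr, 2 rr
red: 2, yellow: 2
red: 2 out of 4 → fraction 1/2
Expected count = 1/2 × 208 = 104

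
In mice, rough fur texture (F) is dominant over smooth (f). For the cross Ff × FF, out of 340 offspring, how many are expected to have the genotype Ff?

Punnett square for Ff × FF:
Offspring genotypes: 2 FF, 2 Ff
Total offspring: 4
Count with target: 2
Probability: 2/4 = 1/2
Expected count = 1/2 × 340 = 170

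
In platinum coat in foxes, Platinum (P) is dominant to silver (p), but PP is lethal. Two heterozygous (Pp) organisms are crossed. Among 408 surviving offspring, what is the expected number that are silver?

Cross: Pp × Pp
Punnett square offspring (before lethality): 1 PP, 2 Pp, 1 pp
The PP genotype is lethal (embryos die); surviving offspring: 2 Pp, 1 pp
silver: 1 out of 3 → fraction 1/3
Expected count = 1/3 × 408 = 136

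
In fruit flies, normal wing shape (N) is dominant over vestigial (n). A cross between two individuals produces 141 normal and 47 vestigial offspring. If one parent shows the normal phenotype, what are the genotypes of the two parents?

Observed offspring: 141 normal, 47 vestigial
The observed ratio simplifies to 3:1. Vestigial (nn) offspring appear, so each parent must contribute one n allele. The parent stated to show normal carries N, so it is Nn. The other parent is then either Nn or nn: Nn × nn would give a 1:1 split, whereas Nn × Nn gives 3:1 — matching the data. So both parents are heterozygous (Nn × Nn).
Parent genotypes: Nn × Nn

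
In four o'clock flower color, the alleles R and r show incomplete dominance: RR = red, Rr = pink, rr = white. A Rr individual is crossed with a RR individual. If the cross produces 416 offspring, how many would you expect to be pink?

Punnett square for Rr × RR:
Offspring genotypes: 2 RR, 2 Rr
Phenotype counts: 2 red, 2 pink
pink: 2 out of 4 → fraction 1/2
Expected count = 1/2 × 416 = 208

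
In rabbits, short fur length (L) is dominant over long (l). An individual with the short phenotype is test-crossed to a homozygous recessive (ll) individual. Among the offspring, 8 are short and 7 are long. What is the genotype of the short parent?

Test cross: ? × ll
Offspring: 8 short, 7 long — approximately 1:1.
A 1:1 ratio in a test cross indicates the unknown parent is heterozygous (Ll).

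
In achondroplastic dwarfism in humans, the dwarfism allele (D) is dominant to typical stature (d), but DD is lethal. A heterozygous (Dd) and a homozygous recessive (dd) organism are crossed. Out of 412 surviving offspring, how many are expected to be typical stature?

Cross: Dd × dd
Punnett square offspring (before lethality): 2 Dd, 2 dd
No DD offspring are produced in this cross.
typical stature: 2 out of 4 → fraction 1/2
Expected count = 1/2 × 412 = 206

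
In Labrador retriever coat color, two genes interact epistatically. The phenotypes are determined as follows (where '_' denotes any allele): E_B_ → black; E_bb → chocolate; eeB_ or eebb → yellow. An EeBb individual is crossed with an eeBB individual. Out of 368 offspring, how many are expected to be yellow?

Cross: EeBb × eeBB — consider each gene separately:
E gene: Ee × ee → 2 Ee, 2 ee → 2 E_ : 2 ee (out of 4)
B gene: Bb × BB → 2 BB, 2 Bb → 4 B_ (out of 4)
Genotype classes (out of 4 × 4 = 16): E_B_ = 2×4 = 8; eeB_ = 2×4 = 8
Apply the phenotype rules: E_B_ (8) → black; eeB_ (8) → yellow
Phenotype counts (out of 16): 8 black, 8 yellow
yellow: 8 out of 16 → fraction 1/2
Expected count = 1/2 × 368 = 184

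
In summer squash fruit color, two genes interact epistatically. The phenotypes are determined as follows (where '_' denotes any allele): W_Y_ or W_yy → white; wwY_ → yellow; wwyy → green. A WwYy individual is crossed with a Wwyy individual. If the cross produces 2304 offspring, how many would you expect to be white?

Cross: WwYy × Wwyy — consider each gene separately:
W gene: Ww × Ww → 1 WW, 2 Ww, 1 ww → 3 W_ : 1 ww (out of 4)
Y gene: Yy × yy → 2 Yy, 2 yy → 2 Y_ : 2 yy (out of 4)
Genotype classes (out of 4 × 4 = 16): W_Y_ = 3×2 = 6; W_yy = 3×2 = 6; wwY_ = 1×2 = 2; wwyy = 1×2 = 2
Apply the phenotype rules: W_Y_ (6) + W_yy (6) → white; wwY_ (2) → yellow; wwyy (2) → green
Phenotype counts (out of 16): 12 white, 2 yellow, 2 green
white: 12 out of 16 → fraction 3/4
Expected count = 3/4 × 2304 = 1728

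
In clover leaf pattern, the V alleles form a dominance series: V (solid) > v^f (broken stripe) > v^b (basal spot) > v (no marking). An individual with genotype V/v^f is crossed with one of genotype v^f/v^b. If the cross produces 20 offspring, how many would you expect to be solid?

Cross: V/v^f × v^f/v^b
Allele dominance: V > v^f > v^b > v
Offspring genotypes: 1 V/v^f, 1 V/v^b, 1 v^f/v^f, 1 v^f/v^b
Phenotype counts: 2 solid, 2 broken stripe
solid: 2 out of 4 → fraction 1/2
Expected count = 1/2 × 20 = 10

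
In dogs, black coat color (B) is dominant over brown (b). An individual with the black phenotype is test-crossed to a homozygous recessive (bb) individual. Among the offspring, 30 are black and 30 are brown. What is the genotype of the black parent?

Test cross: ? × bb
Offspring: 30 black, 30 brown — approximately 1:1.
A 1:1 ratio in a test cross indicates the unknown parent is heterozygous (Bb).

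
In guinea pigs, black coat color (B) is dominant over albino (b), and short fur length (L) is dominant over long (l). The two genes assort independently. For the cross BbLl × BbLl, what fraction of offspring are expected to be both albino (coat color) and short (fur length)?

Dihybrid cross BbLl × BbLl — consider each gene separately:
coat color: Bb × Bb → 1 BB, 2 Bb, 1 bb → 3 B_ : 1 bb (out of 4)
fur length: Ll × Ll → 1 LL, 2 Ll, 1 ll → 3 L_ : 1 ll (out of 4)
Looking for: albino (bb) and short (L_)
P(albino) = 1/4, P(short) = 3/4
P(both) = 1/4 × 3/4 = 3/16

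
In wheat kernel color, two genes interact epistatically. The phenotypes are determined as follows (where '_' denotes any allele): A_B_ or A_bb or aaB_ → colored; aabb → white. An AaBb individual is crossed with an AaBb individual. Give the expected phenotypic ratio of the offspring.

Cross: AaBb × AaBb — consider each gene separately:
A gene: Aa × Aa → 1 AA, 2 Aa, 1 aa → 3 A_ : 1 aa (out of 4)
B gene: Bb × Bb → 1 BB, 2 Bb, 1 bb → 3 B_ : 1 bb (out of 4)
Genotype classes (out of 4 × 4 = 16): A_B_ = 3×3 = 9; A_bb = 3×1 = 3; aaB_ = 1×3 = 3; aabb = 1×1 = 1
Apply the phenotype rules: A_B_ (9) + A_bb (3) + aaB_ (3) → colored; aabb (1) → white
Phenotype counts (out of 16): 15 colored, 1 white
Ratio: 15 colored : 1 white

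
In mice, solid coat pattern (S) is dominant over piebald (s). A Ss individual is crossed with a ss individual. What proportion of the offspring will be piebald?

Punnett square for Ss × ss:
Offspring genotypes: 2 Ss, 2 ss
solid: 2, piebald: 2
piebald: 2 out of 4
Probability: 2/4 = 1/2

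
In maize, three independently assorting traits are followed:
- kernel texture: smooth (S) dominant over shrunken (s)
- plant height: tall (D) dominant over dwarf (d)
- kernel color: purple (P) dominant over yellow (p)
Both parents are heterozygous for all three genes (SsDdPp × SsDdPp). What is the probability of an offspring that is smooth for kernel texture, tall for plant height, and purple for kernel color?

Trihybrid cross: SsDdPp × SsDdPp
Each trait segregates independently with a 3:1 phenotypic ratio, so each gene contributes 3/4 (dominant) or 1/4 (recessive).
Target: smooth (kernel texture), tall (plant height), purple (kernel color)
Probability = product of independent per-trait probabilities
= 3/4 × 3/4 × 3/4 = 27/64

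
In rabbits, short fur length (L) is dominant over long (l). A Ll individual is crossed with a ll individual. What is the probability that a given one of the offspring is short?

Punnett square for Ll × ll:
Offspring genotypes: 2 Ll, 2 ll
short: 2, long: 2
short: 2 out of 4
Probability: 2/4 = 1/2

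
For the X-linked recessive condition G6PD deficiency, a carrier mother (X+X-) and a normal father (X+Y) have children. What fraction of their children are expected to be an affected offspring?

Cross: X+X- × X+Y
Offspring: 1 X+X+, 1 X+Y, 1 X+X-, 1 X-Y
Probability of an affected offspring: 1/4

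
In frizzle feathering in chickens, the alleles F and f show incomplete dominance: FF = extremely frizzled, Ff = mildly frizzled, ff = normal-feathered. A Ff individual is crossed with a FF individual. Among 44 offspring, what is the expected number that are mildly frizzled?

Punnett square for Ff × FF:
Offspring genotypes: 2 FF, 2 Ff
Phenotype counts: 2 extremely frizzled, 2 mildly frizzled
mildly frizzled: 2 out of 4 → fraction 1/2
Expected count = 1/2 × 44 = 22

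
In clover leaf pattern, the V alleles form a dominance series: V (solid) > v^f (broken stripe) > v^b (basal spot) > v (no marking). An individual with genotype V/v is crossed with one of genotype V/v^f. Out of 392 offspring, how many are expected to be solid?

Cross: V/v × V/v^f
Allele dominance: V > v^f > v^b > v
Offspring genotypes: 1 V/V, 1 V/v^f, 1 V/v, 1 v^f/v
Phenotype counts: 3 solid, 1 broken stripe
solid: 3 out of 4 → fraction 3/4
Expected count = 3/4 × 392 = 294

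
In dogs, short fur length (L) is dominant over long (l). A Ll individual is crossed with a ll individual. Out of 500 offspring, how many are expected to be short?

Punnett square for Ll × ll:
Offspring genotypes: 2 Ll, 2 ll
short: 2, long: 2
short: 2 out of 4 → fraction 1/2
Expected count = 1/2 × 500 = 250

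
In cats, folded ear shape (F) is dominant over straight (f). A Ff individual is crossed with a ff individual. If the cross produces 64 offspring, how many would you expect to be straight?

Punnett square for Ff × ff:
Offspring genotypes: 2 Ff, 2 ff
folded: 2, straight: 2
straight: 2 out of 4 → fraction 1/2
Expected count = 1/2 × 64 = 32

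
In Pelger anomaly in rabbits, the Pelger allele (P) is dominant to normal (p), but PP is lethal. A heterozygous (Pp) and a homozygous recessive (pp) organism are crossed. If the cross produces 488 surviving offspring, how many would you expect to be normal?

Cross: Pp × pp
Punnett square offspring (before lethality): 2 Pp, 2 pp
No PP offspring are produced in this cross.
normal: 2 out of 4 → fraction 1/2
Expected count = 1/2 × 488 = 244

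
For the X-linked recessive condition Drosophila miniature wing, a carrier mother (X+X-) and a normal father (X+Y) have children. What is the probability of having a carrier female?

Cross: X+X- × X+Y
Offspring: 1 X+X+, 1 X+Y, 1 X+X-, 1 X-Y
Probability of a carrier female: 1/4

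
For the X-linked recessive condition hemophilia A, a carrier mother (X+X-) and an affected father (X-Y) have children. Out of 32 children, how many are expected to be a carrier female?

Cross: X+X- × X-Y
Offspring: 1 X+X-, 1 X+Y, 1 X-X-, 1 X-Y
Probability of a carrier female: 1/4
Expected count = 1/4 × 32 = 8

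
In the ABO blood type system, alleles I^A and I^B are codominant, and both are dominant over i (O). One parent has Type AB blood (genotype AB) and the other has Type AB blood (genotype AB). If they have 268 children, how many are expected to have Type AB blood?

Cross: AB × AB
Possible offspring genotypes: 1 AA, 2 AB, 1 BB
Blood type counts: 1 Type A, 2 Type AB, 1 Type B
Probability of Type AB: 2/4 = 1/2
Expected count = 1/2 × 268 = 134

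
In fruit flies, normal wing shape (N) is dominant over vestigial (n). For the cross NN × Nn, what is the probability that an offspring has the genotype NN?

Punnett square for NN × Nn:
Offspring genotypes: 2 NN, 2 Nn
Total offspring: 4
Count with target: 2
Probability: 2/4 = 1/2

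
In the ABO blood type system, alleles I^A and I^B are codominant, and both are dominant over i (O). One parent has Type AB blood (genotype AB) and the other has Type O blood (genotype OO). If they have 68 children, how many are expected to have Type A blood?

Cross: AB × OO
Possible offspring genotypes: 2 AO, 2 BO
Blood type counts: 2 Type A, 2 Type B
Probability of Type A: 2/4 = 1/2
Expected count = 1/2 × 68 = 34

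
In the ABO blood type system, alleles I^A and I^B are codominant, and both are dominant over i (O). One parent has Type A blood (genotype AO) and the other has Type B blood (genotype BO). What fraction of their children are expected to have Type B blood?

Cross: AO × BO
Possible offspring genotypes: 1 AB, 1 AO, 1 BO, 1 OO
Blood type counts: 1 Type AB, 1 Type A, 1 Type B, 1 Type O
Probability of Type B: 1/4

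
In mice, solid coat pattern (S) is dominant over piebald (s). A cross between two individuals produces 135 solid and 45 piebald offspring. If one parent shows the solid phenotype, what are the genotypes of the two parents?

Observed offspring: 135 solid, 45 piebald
The observed ratio simplifies to 3:1. Piebald (ss) offspring appear, so each parent must contribute one s allele. The parent stated to show solid carries S, so it is Ss. The other parent is then either Ss or ss: Ss × ss would give a 1:1 split, whereas Ss × Ss gives 3:1 — matching the data. So both parents are heterozygous (Ss × Ss).
Parent genotypes: Ss × Ss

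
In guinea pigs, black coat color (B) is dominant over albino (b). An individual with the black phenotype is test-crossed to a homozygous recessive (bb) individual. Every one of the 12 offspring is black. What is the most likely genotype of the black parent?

Test cross: ? × bb
All offspring are black.
If the unknown parent were heterozygous (Bb), about half of 12 offspring would be albino; none are. The unknown parent is most likely homozygous dominant (BB).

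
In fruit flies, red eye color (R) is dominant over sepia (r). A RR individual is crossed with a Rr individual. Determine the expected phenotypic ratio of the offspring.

Punnett square for RR × Rr:
Offspring genotypes: 2 RR, 2 Rr
red: 4, sepia: 0
Ratio: all red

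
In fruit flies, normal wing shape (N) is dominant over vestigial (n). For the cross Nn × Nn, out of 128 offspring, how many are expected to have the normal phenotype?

Punnett square for Nn × Nn:
Offspring genotypes: 1 NN, 2 Nn, 1 nn
Total offspring: 4
Count with target: 3
Probability: 3/4
Expected count = 3/4 × 128 = 96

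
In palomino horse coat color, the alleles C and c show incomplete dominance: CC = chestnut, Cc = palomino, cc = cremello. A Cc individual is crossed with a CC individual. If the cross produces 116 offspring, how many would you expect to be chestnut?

Punnett square for Cc × CC:
Offspring genotypes: 2 CC, 2 Cc
Phenotype counts: 2 chestnut, 2 palomino
chestnut: 2 out of 4 → fraction 1/2
Expected count = 1/2 × 116 = 58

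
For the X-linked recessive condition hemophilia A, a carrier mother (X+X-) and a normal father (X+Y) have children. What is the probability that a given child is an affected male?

Cross: X+X- × X+Y
Offspring: 1 X+X+, 1 X+Y, 1 X+X-, 1 X-Y
Probability of an affected male: 1/4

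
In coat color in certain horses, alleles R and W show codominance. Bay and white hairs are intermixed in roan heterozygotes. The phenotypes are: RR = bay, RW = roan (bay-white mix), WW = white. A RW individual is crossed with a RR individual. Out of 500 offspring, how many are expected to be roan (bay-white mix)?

Punnett square for RW × RR:
Offspring genotypes: 2 RR, 2 RW
Phenotype counts: 2 bay, 2 roan (bay-white mix)
roan (bay-white mix): 2 out of 4 → fraction 1/2
Expected count = 1/2 × 500 = 250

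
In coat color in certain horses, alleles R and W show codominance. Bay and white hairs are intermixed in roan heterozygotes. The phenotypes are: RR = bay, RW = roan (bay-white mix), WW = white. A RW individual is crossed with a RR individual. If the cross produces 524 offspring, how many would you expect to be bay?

Punnett square for RW × RR:
Offspring genotypes: 2 RR, 2 RW
Phenotype counts: 2 bay, 2 roan (bay-white mix)
bay: 2 out of 4 → fraction 1/2
Expected count = 1/2 × 524 = 262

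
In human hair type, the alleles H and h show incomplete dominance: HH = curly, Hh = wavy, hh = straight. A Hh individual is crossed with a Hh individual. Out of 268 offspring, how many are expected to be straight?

Punnett square for Hh × Hh:
Offspring genotypes: 1 HH, 2 Hh, 1 hh
Phenotype counts: 1 curly, 2 wavy, 1 straight
straight: 1 out of 4 → fraction 1/4
Expected count = 1/4 × 268 = 67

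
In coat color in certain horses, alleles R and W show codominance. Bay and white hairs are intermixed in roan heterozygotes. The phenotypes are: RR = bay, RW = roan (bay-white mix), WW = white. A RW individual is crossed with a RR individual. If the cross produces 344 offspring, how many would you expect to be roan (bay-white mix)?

Punnett square for RW × RR:
Offspring genotypes: 2 RR, 2 RW
Phenotype counts: 2 bay, 2 roan (bay-white mix)
roan (bay-white mix): 2 out of 4 → fraction 1/2
Expected count = 1/2 × 344 = 172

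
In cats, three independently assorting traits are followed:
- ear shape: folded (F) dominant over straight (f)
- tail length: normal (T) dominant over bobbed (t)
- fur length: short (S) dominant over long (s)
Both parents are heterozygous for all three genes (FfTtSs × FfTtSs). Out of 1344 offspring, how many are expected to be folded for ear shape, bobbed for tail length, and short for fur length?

Trihybrid cross: FfTtSs × FfTtSs
Each trait segregates independently with a 3:1 phenotypic ratio, so each gene contributes 3/4 (dominant) or 1/4 (recessive).
Target: folded (ear shape), bobbed (tail length), short (fur length)
Probability = product of independent per-trait probabilities
= 3/4 × 1/4 × 3/4 = 9/64
Expected count = 9/64 × 1344 = 189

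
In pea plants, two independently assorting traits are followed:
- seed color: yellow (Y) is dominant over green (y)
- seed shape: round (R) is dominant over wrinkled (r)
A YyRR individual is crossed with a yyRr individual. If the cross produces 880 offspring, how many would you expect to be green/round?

Dihybrid cross YyRR × yyRr — consider each gene separately:
seed color: Yy × yy → 2 Yy, 2 yy → 2 Y_ : 2 yy (out of 4)
seed shape: RR × Rr → 2 RR, 2 Rr → 4 R_ (out of 4)
Combine (counts out of 4 × 4 = 16): yellow/round (Y_R_) = 2×4 = 8; green/round (yyR_) = 2×4 = 8
Phenotype counts (out of 16): 8 yellow/round, 8 green/round
green/round: 8 out of 16 → fraction 1/2
Expected count = 1/2 × 880 = 440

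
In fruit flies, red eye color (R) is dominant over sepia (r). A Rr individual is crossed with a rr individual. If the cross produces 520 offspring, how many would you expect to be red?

Punnett square for Rr × rr:
Offspring genotypes: 2 Rr, 2 rr
red: 2, sepia: 2
red: 2 out of 4 → fraction 1/2
Expected count = 1/2 × 520 = 260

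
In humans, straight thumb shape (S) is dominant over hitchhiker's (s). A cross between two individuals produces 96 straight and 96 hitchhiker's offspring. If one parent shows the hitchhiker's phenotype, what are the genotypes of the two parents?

Observed offspring: 96 straight, 96 hitchhiker's
The observed ratio simplifies to 1:1. One parent shows hitchhiker's, so its genotype must be ss. A 1:1 offspring split requires the other parent to be heterozygous (Ss).
Parent genotypes: ss × Ss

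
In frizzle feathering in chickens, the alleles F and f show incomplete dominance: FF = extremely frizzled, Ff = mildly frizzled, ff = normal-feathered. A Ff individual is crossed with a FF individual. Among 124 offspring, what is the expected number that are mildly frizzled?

Punnett square for Ff × FF:
Offspring genotypes: 2 FF, 2 Ff
Phenotype counts: 2 extremely frizzled, 2 mildly frizzled
mildly frizzled: 2 out of 4 → fraction 1/2
Expected count = 1/2 × 124 = 62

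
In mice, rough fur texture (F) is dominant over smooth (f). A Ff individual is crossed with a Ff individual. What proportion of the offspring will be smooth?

Punnett square for Ff × Ff:
Offspring genotypes: 1 FF, 2 Ff, 1 ff
rough: 3, smooth: 1
smooth: 1 out of 4
Probability: 1/4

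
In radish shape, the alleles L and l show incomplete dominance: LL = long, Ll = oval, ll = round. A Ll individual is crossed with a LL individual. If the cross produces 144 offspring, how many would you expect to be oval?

Punnett square for Ll × LL:
Offspring genotypes: 2 LL, 2 Ll
Phenotype counts: 2 long, 2 oval
oval: 2 out of 4 → fraction 1/2
Expected count = 1/2 × 144 = 72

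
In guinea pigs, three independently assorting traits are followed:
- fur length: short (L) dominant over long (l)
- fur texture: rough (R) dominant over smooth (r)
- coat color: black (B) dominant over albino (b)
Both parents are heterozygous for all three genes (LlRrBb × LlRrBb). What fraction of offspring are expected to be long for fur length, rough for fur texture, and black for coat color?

Trihybrid cross: LlRrBb × LlRrBb
Each trait segregates independently with a 3:1 phenotypic ratio, so each gene contributes 3/4 (dominant) or 1/4 (recessive).
Target: long (fur length), rough (fur texture), black (coat color)
Probability = product of independent per-trait probabilities
= 1/4 × 3/4 × 3/4 = 9/64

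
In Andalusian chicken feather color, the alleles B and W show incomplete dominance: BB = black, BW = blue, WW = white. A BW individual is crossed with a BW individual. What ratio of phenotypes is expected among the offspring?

Punnett square for BW × BW:
Offspring genotypes: 1 BB, 2 BW, 1 WW
Phenotype counts: 1 black, 2 blue, 1 white
Ratio: 1 black : 2 blue : 1 white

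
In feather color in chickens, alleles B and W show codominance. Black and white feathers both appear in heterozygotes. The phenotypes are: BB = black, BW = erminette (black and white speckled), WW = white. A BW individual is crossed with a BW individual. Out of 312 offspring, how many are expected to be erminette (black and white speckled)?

Punnett square for BW × BW:
Offspring genotypes: 1 BB, 2 BW, 1 WW
Phenotype counts: 1 black, 2 erminette (black and white speckled), 1 white
erminette (black and white speckled): 2 out of 4 → fraction 1/2
Expected count = 1/2 × 312 = 156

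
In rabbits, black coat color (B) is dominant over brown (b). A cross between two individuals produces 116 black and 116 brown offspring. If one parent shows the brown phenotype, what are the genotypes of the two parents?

Observed offspring: 116 black, 116 brown
The observed ratio simplifies to 1:1. One parent shows brown, so its genotype must be bb. A 1:1 offspring split requires the other parent to be heterozygous (Bb).
Parent genotypes: bb × Bb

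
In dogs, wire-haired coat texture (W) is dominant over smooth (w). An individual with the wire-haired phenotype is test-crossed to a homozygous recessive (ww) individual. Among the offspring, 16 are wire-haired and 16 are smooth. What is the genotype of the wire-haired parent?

Test cross: ? × ww
Offspring: 16 wire-haired, 16 smooth — approximately 1:1.
A 1:1 ratio in a test cross indicates the unknown parent is heterozygous (Ww).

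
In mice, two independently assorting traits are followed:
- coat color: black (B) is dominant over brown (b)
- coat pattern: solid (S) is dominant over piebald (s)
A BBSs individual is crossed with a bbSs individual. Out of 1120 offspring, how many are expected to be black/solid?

Dihybrid cross BBSs × bbSs — consider each gene separately:
coat color: BB × bb → 4 Bb → 4 B_ (out of 4)
coat pattern: Ss × Ss → 1 SS, 2 Ss, 1 ss → 3 S_ : 1 ss (out of 4)
Combine (counts out of 4 × 4 = 16): black/solid (B_S_) = 4×3 = 12; black/piebald (B_ss) = 4×1 = 4
Phenotype counts (out of 16): 12 black/solid, 4 black/piebald
black/solid: 12 out of 16 → fraction 3/4
Expected count = 3/4 × 1120 = 840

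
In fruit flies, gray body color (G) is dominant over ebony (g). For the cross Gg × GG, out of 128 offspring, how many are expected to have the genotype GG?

Punnett square for Gg × GG:
Offspring genotypes: 2 GG, 2 Gg
Total offspring: 4
Count with target: 2
Probability: 2/4 = 1/2
Expected count = 1/2 × 128 = 64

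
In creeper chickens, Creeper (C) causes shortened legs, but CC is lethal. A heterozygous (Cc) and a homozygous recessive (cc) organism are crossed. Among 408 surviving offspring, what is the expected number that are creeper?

Cross: Cc × cc
Punnett square offspring (before lethality): 2 Cc, 2 cc
No CC offspring are produced in this cross.
creeper: 2 out of 4 → fraction 1/2
Expected count = 1/2 × 408 = 204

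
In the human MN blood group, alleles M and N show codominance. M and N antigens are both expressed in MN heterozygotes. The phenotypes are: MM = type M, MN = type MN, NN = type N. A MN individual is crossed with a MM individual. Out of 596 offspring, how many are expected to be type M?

Punnett square for MN × MM:
Offspring genotypes: 2 MM, 2 MN
Phenotype counts: 2 type M, 2 type MN
type M: 2 out of 4 → fraction 1/2
Expected count = 1/2 × 596 = 298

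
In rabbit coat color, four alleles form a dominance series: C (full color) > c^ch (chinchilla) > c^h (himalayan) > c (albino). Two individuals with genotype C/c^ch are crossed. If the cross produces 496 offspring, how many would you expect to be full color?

Cross: C/c^ch × C/c^ch
Allele dominance: C > c^ch > c^h > c
Offspring genotypes: 1 C/C, 2 C/c^ch, 1 c^ch/c^ch
Phenotype counts: 3 full color, 1 chinchilla
full color: 3 out of 4 → fraction 3/4
Expected count = 3/4 × 496 = 372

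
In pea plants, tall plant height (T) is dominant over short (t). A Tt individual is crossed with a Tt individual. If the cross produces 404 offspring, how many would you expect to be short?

Punnett square for Tt × Tt:
Offspring genotypes: 1 TT, 2 Tt, 1 tt
tall: 3, short: 1
short: 1 out of 4 → fraction 1/4
Expected count = 1/4 × 404 = 101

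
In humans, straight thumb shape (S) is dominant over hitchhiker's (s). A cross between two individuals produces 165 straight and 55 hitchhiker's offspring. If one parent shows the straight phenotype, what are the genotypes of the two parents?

Observed offspring: 165 straight, 55 hitchhiker's
The observed ratio simplifies to 3:1. Hitchhiker's (ss) offspring appear, so each parent must contribute one s allele. The parent stated to show straight carries S, so it is Ss. The other parent is then either Ss or ss: Ss × ss would give a 1:1 split, whereas Ss × Ss gives 3:1 — matching the data. So both parents are heterozygous (Ss × Ss).
Parent genotypes: Ss × Ss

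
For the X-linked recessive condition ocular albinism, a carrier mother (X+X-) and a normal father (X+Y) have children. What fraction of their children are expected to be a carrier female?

Cross: X+X- × X+Y
Offspring: 1 X+X+, 1 X+Y, 1 X+X-, 1 X-Y
Probability of a carrier female: 1/4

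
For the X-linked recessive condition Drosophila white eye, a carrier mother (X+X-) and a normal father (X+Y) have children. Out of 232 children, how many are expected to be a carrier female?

Cross: X+X- × X+Y
Offspring: 1 X+X+, 1 X+Y, 1 X+X-, 1 X-Y
Probability of a carrier female: 1/4
Expected count = 1/4 × 232 = 58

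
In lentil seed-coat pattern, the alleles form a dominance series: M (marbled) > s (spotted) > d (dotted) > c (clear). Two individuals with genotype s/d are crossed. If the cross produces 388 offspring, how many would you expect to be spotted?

Cross: s/d × s/d
Allele dominance: M > s > d > c
Offspring genotypes: 1 s/s, 2 s/d, 1 d/d
Phenotype counts: 3 spotted, 1 dotted
spotted: 3 out of 4 → fraction 3/4
Expected count = 3/4 × 388 = 291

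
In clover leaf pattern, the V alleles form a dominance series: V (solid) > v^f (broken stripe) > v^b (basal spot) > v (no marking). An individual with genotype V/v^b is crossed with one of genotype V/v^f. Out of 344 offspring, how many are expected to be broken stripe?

Cross: V/v^b × V/v^f
Allele dominance: V > v^f > v^b > v
Offspring genotypes: 1 V/V, 1 V/v^f, 1 V/v^b, 1 v^f/v^b
Phenotype counts: 3 solid, 1 broken stripe
broken stripe: 1 out of 4 → fraction 1/4
Expected count = 1/4 × 344 = 86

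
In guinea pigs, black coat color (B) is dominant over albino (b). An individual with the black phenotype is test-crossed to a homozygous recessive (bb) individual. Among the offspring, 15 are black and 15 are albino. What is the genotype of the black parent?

Test cross: ? × bb
Offspring: 15 black, 15 albino — approximately 1:1.
A 1:1 ratio in a test cross indicates the unknown parent is heterozygous (Bb).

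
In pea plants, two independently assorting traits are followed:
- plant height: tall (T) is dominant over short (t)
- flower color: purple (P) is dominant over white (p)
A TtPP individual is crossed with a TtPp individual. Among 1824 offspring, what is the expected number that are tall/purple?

Dihybrid cross TtPP × TtPp — consider each gene separately:
plant height: Tt × Tt → 1 TT, 2 Tt, 1 tt → 3 T_ : 1 tt (out of 4)
flower color: PP × Pp → 2 PP, 2 Pp → 4 P_ (out of 4)
Combine (counts out of 4 × 4 = 16): tall/purple (T_P_) = 3×4 = 12; short/purple (ttP_) = 1×4 = 4
Phenotype counts (out of 16): 12 tall/purple, 4 short/purple
tall/purple: 12 out of 16 → fraction 3/4
Expected count = 3/4 × 1824 = 1368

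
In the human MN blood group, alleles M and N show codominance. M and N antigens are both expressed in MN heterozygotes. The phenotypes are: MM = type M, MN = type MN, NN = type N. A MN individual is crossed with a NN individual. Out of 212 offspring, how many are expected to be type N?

Punnett square for MN × NN:
Offspring genotypes: 2 MN, 2 NN
Phenotype counts: 2 type MN, 2 type N
type N: 2 out of 4 → fraction 1/2
Expected count = 1/2 × 212 = 106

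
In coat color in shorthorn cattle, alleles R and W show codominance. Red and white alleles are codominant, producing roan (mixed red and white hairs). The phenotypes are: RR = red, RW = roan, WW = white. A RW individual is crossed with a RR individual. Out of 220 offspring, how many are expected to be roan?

Punnett square for RW × RR:
Offspring genotypes: 2 RR, 2 RW
Phenotype counts: 2 red, 2 roan
roan: 2 out of 4 → fraction 1/2
Expected count = 1/2 × 220 = 110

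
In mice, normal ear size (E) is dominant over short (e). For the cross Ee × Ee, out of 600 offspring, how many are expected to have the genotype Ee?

Punnett square for Ee × Ee:
Offspring genotypes: 1 EE, 2 Ee, 1 ee
Total offspring: 4
Count with target: 2
Probability: 2/4 = 1/2
Expected count = 1/2 × 600 = 300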